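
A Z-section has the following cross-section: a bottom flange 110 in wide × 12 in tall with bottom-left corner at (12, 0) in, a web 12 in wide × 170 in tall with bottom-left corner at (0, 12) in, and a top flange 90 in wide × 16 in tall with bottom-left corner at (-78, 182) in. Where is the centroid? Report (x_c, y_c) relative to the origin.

bottom flange: A = 110 × 12 = 1320.00, centroid at (67.00, 6.00).
web: A = 12 × 170 = 2040.00, centroid at (6.00, 97.00).
top flange: A = 90 × 16 = 1440.00, centroid at (-33.00, 190.00).
ΣA = 4800.00 in², ΣAx_c = 53160.00 in³, ΣAy_c = 479400.00 in³.
x_c = 53160.00/4800.00 = 11.07 in; y_c = 479400.00/4800.00 = 99.88 in.

x_c = 11.07 in, y_c = 99.88 in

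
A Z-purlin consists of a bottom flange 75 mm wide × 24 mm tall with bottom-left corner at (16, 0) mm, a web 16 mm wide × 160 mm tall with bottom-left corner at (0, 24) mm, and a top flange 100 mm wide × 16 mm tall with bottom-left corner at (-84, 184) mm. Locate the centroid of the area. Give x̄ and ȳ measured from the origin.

x̄ = 10.47 mm, ȳ = 99.84 mm

Part | A | x̄ᵢ | ȳᵢ | A·x̄ᵢ | A·ȳᵢ
bottom flange | 1800.00 | 53.50 | 12.00 | 96300.00 | 21600.00
web | 2560.00 | 8.00 | 104.00 | 20480.00 | 266240.00
top flange | 1600.00 | -34.00 | 192.00 | -54400.00 | 307200.00
Σ | 5960.00 |  |  | 62380.00 | 595040.00
x̄ = 62380.00 / 5960.00 = 10.47 mm
ȳ = 595040.00 / 5960.00 = 99.84 mm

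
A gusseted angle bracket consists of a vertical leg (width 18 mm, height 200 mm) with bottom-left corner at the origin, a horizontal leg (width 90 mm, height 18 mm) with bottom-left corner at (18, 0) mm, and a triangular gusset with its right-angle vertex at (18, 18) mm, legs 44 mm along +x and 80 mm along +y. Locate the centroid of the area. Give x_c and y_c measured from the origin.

x_c = 27.50 mm, y_c = 64.93 mm

Part | A | x̄ᵢ | ȳᵢ | A·x̄ᵢ | A·ȳᵢ
vertical leg | 3600.00 | 9.00 | 100.00 | 32400.00 | 360000.00
horizontal leg | 1620.00 | 63.00 | 9.00 | 102060.00 | 14580.00
gusset | 1760.00 | 32.67 | 44.67 | 57493.33 | 78613.33
Σ | 6980.00 |  |  | 191953.33 | 453193.33
x_c = 191953.33 / 6980.00 = 27.50 mm
y_c = 453193.33 / 6980.00 = 64.93 mm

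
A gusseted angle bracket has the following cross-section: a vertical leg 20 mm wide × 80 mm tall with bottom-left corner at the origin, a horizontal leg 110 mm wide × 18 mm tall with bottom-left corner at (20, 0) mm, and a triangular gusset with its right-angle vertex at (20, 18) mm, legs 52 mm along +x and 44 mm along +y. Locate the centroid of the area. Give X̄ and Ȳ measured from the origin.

vertical leg: A = 20 × 80 = 1600.00, centroid at (10.00, 40.00).
horizontal leg: A = 110 × 18 = 1980.00, centroid at (75.00, 9.00).
gusset: A = ½·52·44 = 1144.00, centroid at (37.33, 32.67).
ΣA = 4724.00 mm²
ΣAX̄ = (1600.00)(10.00) + (1980.00)(75.00) + (1144.00)(37.33) = 207209.33 mm³
ΣAȲ = (1600.00)(40.00) + (1980.00)(9.00) + (1144.00)(32.67) = 119190.67 mm³
X̄ = 207209.33 / 4724.00 = 43.86 mm
Ȳ = 119190.67 / 4724.00 = 25.23 mm

X̄ = 43.86 mm, Ȳ = 25.23 mm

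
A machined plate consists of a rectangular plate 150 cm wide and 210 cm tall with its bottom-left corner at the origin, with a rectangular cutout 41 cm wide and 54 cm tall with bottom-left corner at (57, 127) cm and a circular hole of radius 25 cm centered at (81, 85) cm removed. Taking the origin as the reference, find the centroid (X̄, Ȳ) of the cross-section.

plate: A = 150 × 210 = 31500.00, centroid at (75.00, 105.00).
hole 1: A = −(41 × 54) = -2214.00, centroid at (77.50, 154.00).
hole 2: A = −π·25² = -1963.50, centroid at (81.00, 85.00).
ΣA = 27322.50 cm²
ΣAX̄ = (31500.00)(75.00) + (-2214.00)(77.50) + (-1963.50)(81.00) = 2031871.87 cm³
ΣAȲ = (31500.00)(105.00) + (-2214.00)(154.00) + (-1963.50)(85.00) = 2799646.89 cm³
X̄ = 2031871.87 / 27322.50 = 74.37 cm
Ȳ = 2799646.89 / 27322.50 = 102.47 cm

X̄ = 74.37 cm, Ȳ = 102.47 cm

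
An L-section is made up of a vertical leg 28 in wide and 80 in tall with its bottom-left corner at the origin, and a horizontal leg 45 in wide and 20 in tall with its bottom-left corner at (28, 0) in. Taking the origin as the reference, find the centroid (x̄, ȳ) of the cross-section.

x̄ = 24.46 in, ȳ = 31.40 in

Part | A | x̄ᵢ | ȳᵢ | A·x̄ᵢ | A·ȳᵢ
vertical leg | 2240.00 | 14.00 | 40.00 | 31360.00 | 89600.00
horizontal leg | 900.00 | 50.50 | 10.00 | 45450.00 | 9000.00
Σ | 3140.00 |  |  | 76810.00 | 98600.00
x̄ = 76810.00 / 3140.00 = 24.46 in
ȳ = 98600.00 / 3140.00 = 31.40 in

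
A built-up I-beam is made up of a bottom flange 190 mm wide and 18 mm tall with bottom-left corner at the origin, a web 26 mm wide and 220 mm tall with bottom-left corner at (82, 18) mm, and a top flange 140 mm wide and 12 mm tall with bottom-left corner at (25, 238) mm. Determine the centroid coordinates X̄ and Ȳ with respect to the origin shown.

Part | A | x̄ᵢ | ȳᵢ | A·x̄ᵢ | A·ȳᵢ
bottom flange | 3420.00 | 95.00 | 9.00 | 324900.00 | 30780.00
web | 5720.00 | 95.00 | 128.00 | 543400.00 | 732160.00
top flange | 1680.00 | 95.00 | 244.00 | 159600.00 | 409920.00
Σ | 10820.00 |  |  | 1027900.00 | 1172860.00
X̄ = 1027900.00 / 10820.00 = 95.00 mm
Ȳ = 1172860.00 / 10820.00 = 108.40 mm

X̄ = 95.00 mm, Ȳ = 108.40 mm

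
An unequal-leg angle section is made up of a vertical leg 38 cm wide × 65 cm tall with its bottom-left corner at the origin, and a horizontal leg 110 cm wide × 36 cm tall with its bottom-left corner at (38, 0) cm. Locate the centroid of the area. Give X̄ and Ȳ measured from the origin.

X̄ = 64.57 cm, Ȳ = 23.57 cm

vertical leg: A = 38 × 65 = 2470.00, centroid at (19.00, 32.50).
horizontal leg: A = 110 × 36 = 3960.00, centroid at (93.00, 18.00).
ΣA = 6430.00 cm², ΣAX̄ = 415210.00 cm³, ΣAȲ = 151555.00 cm³.
X̄ = 415210.00/6430.00 = 64.57 cm; Ȳ = 151555.00/6430.00 = 23.57 cm.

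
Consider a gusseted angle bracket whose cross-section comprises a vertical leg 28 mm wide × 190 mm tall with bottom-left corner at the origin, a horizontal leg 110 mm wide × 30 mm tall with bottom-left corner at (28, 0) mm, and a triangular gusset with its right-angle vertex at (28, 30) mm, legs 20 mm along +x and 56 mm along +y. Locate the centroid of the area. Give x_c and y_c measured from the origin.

Part | A | x̄ᵢ | ȳᵢ | A·x̄ᵢ | A·ȳᵢ
vertical leg | 5320.00 | 14.00 | 95.00 | 74480.00 | 505400.00
horizontal leg | 3300.00 | 83.00 | 15.00 | 273900.00 | 49500.00
gusset | 560.00 | 34.67 | 48.67 | 19413.33 | 27253.33
Σ | 9180.00 |  |  | 367793.33 | 582153.33
x_c = 367793.33 / 9180.00 = 40.06 mm
y_c = 582153.33 / 9180.00 = 63.42 mm

x_c = 40.06 mm, y_c = 63.42 mm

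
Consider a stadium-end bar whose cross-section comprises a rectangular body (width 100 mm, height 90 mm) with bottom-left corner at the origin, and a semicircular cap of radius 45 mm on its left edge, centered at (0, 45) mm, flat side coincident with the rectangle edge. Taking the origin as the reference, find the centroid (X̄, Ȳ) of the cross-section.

rectangular body: A = 100 × 90 = 9000.00, centroid at (50.00, 45.00).
semicircular end: A = ½π·45² = 3180.86, centroid at (-19.10, 45.00).
ΣA = 12180.86 mm², ΣAX̄ = 389250.00 mm³, ΣAȲ = 548138.82 mm³.
X̄ = 389250.00/12180.86 = 31.96 mm; Ȳ = 548138.82/12180.86 = 45.00 mm.

X̄ = 31.96 mm, Ȳ = 45.00 mm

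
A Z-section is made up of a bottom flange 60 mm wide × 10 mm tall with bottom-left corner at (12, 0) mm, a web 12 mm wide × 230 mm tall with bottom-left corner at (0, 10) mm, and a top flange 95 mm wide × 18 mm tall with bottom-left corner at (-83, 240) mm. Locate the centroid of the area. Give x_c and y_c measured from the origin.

x_c = -3.74 mm, y_c = 152.62 mm

bottom flange: A = 60 × 10 = 600.00, centroid at (42.00, 5.00).
web: A = 12 × 230 = 2760.00, centroid at (6.00, 125.00).
top flange: A = 95 × 18 = 1710.00, centroid at (-35.50, 249.00).
ΣA = 5070.00 mm², ΣAx_c = -18945.00 mm³, ΣAy_c = 773790.00 mm³.
x_c = -18945.00/5070.00 = -3.74 mm; y_c = 773790.00/5070.00 = 152.62 mm.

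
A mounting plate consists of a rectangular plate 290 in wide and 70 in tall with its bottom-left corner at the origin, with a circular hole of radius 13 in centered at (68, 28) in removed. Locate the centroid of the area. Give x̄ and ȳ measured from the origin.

Part | A | x̄ᵢ | ȳᵢ | A·x̄ᵢ | A·ȳᵢ
plate | 20300.00 | 145.00 | 35.00 | 2943500.00 | 710500.00
hole | -530.93 | 68.00 | 28.00 | -36103.18 | -14866.02
Σ | 19769.07 |  |  | 2907396.82 | 695633.98
x̄ = 2907396.82 / 19769.07 = 147.07 in
ȳ = 695633.98 / 19769.07 = 35.19 in

x̄ = 147.07 in, ȳ = 35.19 in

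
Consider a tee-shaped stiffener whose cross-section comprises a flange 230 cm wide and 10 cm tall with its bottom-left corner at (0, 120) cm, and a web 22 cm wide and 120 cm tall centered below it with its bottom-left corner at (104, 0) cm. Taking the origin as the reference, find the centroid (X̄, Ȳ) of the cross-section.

X̄ = 115.00 cm, Ȳ = 90.26 cm

Part | A | x̄ᵢ | ȳᵢ | A·x̄ᵢ | A·ȳᵢ
web | 2640.00 | 115.00 | 60.00 | 303600.00 | 158400.00
flange | 2300.00 | 115.00 | 125.00 | 264500.00 | 287500.00
Σ | 4940.00 |  |  | 568100.00 | 445900.00
X̄ = 568100.00 / 4940.00 = 115.00 cm
Ȳ = 445900.00 / 4940.00 = 90.26 cm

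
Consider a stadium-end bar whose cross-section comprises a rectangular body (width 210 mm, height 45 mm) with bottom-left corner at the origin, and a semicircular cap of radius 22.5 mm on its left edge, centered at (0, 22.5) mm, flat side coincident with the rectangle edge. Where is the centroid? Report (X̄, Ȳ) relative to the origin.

rectangular body: A = 210 × 45 = 9450.00, centroid at (105.00, 22.50).
semicircular end: A = ½π·22.5² = 795.22, centroid at (-9.55, 22.50).
ΣA = 10245.22 mm²
ΣAX̄ = (9450.00)(105.00) + (795.22)(-9.55) = 984656.25 mm³
ΣAȲ = (9450.00)(22.50) + (795.22)(22.50) = 230517.35 mm³
X̄ = 984656.25 / 10245.22 = 96.11 mm
Ȳ = 230517.35 / 10245.22 = 22.50 mm

X̄ = 96.11 mm, Ȳ = 22.50 mm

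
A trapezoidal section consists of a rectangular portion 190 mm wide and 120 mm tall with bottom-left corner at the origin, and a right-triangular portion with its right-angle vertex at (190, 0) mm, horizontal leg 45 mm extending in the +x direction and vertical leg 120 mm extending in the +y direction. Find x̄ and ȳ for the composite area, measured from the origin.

x̄ = 106.65 mm, ȳ = 57.88 mm

Part | A | x̄ᵢ | ȳᵢ | A·x̄ᵢ | A·ȳᵢ
rectangular portion | 22800.00 | 95.00 | 60.00 | 2166000.00 | 1368000.00
triangular portion | 2700.00 | 205.00 | 40.00 | 553500.00 | 108000.00
Σ | 25500.00 |  |  | 2719500.00 | 1476000.00
x̄ = 2719500.00 / 25500.00 = 106.65 mm
ȳ = 1476000.00 / 25500.00 = 57.88 mm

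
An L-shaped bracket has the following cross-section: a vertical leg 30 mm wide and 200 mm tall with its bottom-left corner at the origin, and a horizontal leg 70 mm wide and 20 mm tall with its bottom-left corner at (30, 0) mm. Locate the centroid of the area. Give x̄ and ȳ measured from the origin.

vertical leg: A = 30 × 200 = 6000.00, centroid at (15.00, 100.00).
horizontal leg: A = 70 × 20 = 1400.00, centroid at (65.00, 10.00).
ΣA = 7400.00 mm², ΣAx̄ = 181000.00 mm³, ΣAȳ = 614000.00 mm³.
x̄ = 181000.00/7400.00 = 24.46 mm; ȳ = 614000.00/7400.00 = 82.97 mm.

x̄ = 24.46 mm, ȳ = 82.97 mm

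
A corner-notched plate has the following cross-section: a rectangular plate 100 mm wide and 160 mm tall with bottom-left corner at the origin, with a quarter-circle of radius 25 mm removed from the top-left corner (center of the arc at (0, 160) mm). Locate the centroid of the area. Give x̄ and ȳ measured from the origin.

plate: A = 100 × 160 = 16000.00, centroid at (50.00, 80.00).
removed quarter-circle: A = −¼π·25² = -490.87, centroid at (10.61, 149.39).
ΣA = 15509.13 mm², ΣAx̄ = 794791.67 mm³, ΣAȳ = 1206668.52 mm³.
x̄ = 794791.67/15509.13 = 51.25 mm; ȳ = 1206668.52/15509.13 = 77.80 mm.

x̄ = 51.25 mm, ȳ = 77.80 mm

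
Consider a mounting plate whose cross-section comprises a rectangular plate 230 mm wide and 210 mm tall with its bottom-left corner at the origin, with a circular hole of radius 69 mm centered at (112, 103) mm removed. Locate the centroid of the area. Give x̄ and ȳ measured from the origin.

x̄ = 116.35 mm, ȳ = 105.90 mm

plate: A = 230 × 210 = 48300.00, centroid at (115.00, 105.00).
hole: A = −π·69² = -14957.12, centroid at (112.00, 103.00).
ΣA = 33342.88 mm², ΣAx̄ = 3879302.27 mm³, ΣAȳ = 3530916.37 mm³.
x̄ = 3879302.27/33342.88 = 116.35 mm; ȳ = 3530916.37/33342.88 = 105.90 mm.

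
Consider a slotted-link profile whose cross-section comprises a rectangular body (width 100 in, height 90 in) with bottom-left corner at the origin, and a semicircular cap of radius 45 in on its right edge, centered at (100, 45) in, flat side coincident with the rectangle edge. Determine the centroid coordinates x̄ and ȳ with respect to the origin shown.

Part | A | x̄ᵢ | ȳᵢ | A·x̄ᵢ | A·ȳᵢ
rectangular body | 9000.00 | 50.00 | 45.00 | 450000.00 | 405000.00
semicircular end | 3180.86 | 119.10 | 45.00 | 378836.26 | 143138.82
Σ | 12180.86 |  |  | 828836.26 | 548138.82
x̄ = 828836.26 / 12180.86 = 68.04 in
ȳ = 548138.82 / 12180.86 = 45.00 in

x̄ = 68.04 in, ȳ = 45.00 in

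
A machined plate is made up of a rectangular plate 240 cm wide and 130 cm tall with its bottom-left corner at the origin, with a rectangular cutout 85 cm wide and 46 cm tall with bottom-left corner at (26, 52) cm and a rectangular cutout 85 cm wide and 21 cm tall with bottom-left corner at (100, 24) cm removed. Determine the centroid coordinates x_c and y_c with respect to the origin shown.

x_c = 126.32 cm, y_c = 65.60 cm

Part | A | x̄ᵢ | ȳᵢ | A·x̄ᵢ | A·ȳᵢ
plate | 31200.00 | 120.00 | 65.00 | 3744000.00 | 2028000.00
hole 1 | -3910.00 | 68.50 | 75.00 | -267835.00 | -293250.00
hole 2 | -1785.00 | 142.50 | 34.50 | -254362.50 | -61582.50
Σ | 25505.00 |  |  | 3221802.50 | 1673167.50
x_c = 3221802.50 / 25505.00 = 126.32 cm
y_c = 1673167.50 / 25505.00 = 65.60 cm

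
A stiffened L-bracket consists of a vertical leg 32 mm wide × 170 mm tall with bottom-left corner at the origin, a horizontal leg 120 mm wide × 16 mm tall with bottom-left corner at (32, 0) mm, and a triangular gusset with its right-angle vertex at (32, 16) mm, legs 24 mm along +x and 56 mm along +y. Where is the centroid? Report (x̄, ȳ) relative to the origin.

vertical leg: A = 32 × 170 = 5440.00, centroid at (16.00, 85.00).
horizontal leg: A = 120 × 16 = 1920.00, centroid at (92.00, 8.00).
gusset: A = ½·24·56 = 672.00, centroid at (40.00, 34.67).
ΣA = 8032.00 mm², ΣAx̄ = 290560.00 mm³, ΣAȳ = 501056.00 mm³.
x̄ = 290560.00/8032.00 = 36.18 mm; ȳ = 501056.00/8032.00 = 62.38 mm.

x̄ = 36.18 mm, ȳ = 62.38 mm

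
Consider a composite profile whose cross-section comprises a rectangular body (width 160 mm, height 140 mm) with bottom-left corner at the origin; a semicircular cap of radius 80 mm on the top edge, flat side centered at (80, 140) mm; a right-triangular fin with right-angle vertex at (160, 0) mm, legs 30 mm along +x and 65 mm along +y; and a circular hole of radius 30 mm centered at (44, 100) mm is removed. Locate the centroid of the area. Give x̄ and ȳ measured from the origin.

x̄ = 86.19 mm, ȳ = 99.84 mm

rectangular body: A = 160 × 140 = 22400.00, centroid at (80.00, 70.00).
semicircular top: A = ½π·80² = 10053.10, centroid at (80.00, 173.95).
triangular fin: A = ½·30·65 = 975.00, centroid at (170.00, 21.67).
hole: A = −π·30² = -2827.43, centroid at (44.00, 100.00).
ΣA = 30600.66 mm²
ΣAx̄ = (22400.00)(80.00) + (10053.10)(80.00) + (975.00)(170.00) + (-2827.43)(44.00) = 2637590.65 mm³
ΣAȳ = (22400.00)(70.00) + (10053.10)(173.95) + (975.00)(21.67) + (-2827.43)(100.00) = 3055148.50 mm³
x̄ = 2637590.65 / 30600.66 = 86.19 mm
ȳ = 3055148.50 / 30600.66 = 99.84 mm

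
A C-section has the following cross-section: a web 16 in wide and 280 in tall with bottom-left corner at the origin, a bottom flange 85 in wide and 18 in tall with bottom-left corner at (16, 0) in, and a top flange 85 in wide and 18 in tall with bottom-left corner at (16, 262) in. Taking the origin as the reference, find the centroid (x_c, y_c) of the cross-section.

x_c = 28.49 in, y_c = 140.00 in

Part | A | x̄ᵢ | ȳᵢ | A·x̄ᵢ | A·ȳᵢ
web | 4480.00 | 8.00 | 140.00 | 35840.00 | 627200.00
bottom flange | 1530.00 | 58.50 | 9.00 | 89505.00 | 13770.00
top flange | 1530.00 | 58.50 | 271.00 | 89505.00 | 414630.00
Σ | 7540.00 |  |  | 214850.00 | 1055600.00
x_c = 214850.00 / 7540.00 = 28.49 in
y_c = 1055600.00 / 7540.00 = 140.00 in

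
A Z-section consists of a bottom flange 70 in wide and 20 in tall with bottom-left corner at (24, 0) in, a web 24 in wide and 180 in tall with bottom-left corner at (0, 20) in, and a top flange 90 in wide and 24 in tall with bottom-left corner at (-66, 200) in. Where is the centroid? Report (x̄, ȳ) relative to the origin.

x̄ = 11.30 in, ȳ = 120.19 in

Part | A | x̄ᵢ | ȳᵢ | A·x̄ᵢ | A·ȳᵢ
bottom flange | 1400.00 | 59.00 | 10.00 | 82600.00 | 14000.00
web | 4320.00 | 12.00 | 110.00 | 51840.00 | 475200.00
top flange | 2160.00 | -21.00 | 212.00 | -45360.00 | 457920.00
Σ | 7880.00 |  |  | 89080.00 | 947120.00
x̄ = 89080.00 / 7880.00 = 11.30 in
ȳ = 947120.00 / 7880.00 = 120.19 in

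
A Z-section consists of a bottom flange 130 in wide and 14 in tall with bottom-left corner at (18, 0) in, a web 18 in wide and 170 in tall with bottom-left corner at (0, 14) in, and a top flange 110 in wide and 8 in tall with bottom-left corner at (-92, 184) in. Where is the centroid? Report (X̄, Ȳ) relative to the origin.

X̄ = 25.35 in, Ȳ = 83.53 in

bottom flange: A = 130 × 14 = 1820.00, centroid at (83.00, 7.00).
web: A = 18 × 170 = 3060.00, centroid at (9.00, 99.00).
top flange: A = 110 × 8 = 880.00, centroid at (-37.00, 188.00).
ΣA = 5760.00 in², ΣAX̄ = 146040.00 in³, ΣAȲ = 481120.00 in³.
X̄ = 146040.00/5760.00 = 25.35 in; Ȳ = 481120.00/5760.00 = 83.53 in.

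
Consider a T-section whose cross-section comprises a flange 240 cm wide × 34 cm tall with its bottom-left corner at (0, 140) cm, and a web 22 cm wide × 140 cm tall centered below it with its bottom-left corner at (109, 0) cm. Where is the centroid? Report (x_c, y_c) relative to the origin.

x_c = 120.00 cm, y_c = 133.16 cm

web: A = 22 × 140 = 3080.00, centroid at (120.00, 70.00).
flange: A = 240 × 34 = 8160.00, centroid at (120.00, 157.00).
ΣA = 11240.00 cm², ΣAx_c = 1348800.00 cm³, ΣAy_c = 1496720.00 cm³.
x_c = 1348800.00/11240.00 = 120.00 cm; y_c = 1496720.00/11240.00 = 133.16 cm.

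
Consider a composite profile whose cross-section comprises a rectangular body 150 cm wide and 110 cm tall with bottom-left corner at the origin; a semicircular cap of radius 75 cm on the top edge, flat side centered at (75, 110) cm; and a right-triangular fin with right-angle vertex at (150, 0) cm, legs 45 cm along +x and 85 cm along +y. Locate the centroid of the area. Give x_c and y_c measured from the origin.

x_c = 81.32 cm, y_c = 81.28 cm

rectangular body: A = 150 × 110 = 16500.00, centroid at (75.00, 55.00).
semicircular top: A = ½π·75² = 8835.73, centroid at (75.00, 141.83).
triangular fin: A = ½·45·85 = 1912.50, centroid at (165.00, 28.33).
ΣA = 27248.23 cm², ΣAx_c = 2215742.20 cm³, ΣAy_c = 2214867.73 cm³.
x_c = 2215742.20/27248.23 = 81.32 cm; y_c = 2214867.73/27248.23 = 81.28 cm.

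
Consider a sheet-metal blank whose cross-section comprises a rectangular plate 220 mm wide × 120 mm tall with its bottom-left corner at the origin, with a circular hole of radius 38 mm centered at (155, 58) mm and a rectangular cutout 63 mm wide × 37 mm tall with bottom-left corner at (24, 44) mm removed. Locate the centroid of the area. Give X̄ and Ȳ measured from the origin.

X̄ = 106.05 mm, Ȳ = 60.17 mm

plate: A = 220 × 120 = 26400.00, centroid at (110.00, 60.00).
hole 1: A = −π·38² = -4536.46, centroid at (155.00, 58.00).
hole 2: A = −(63 × 37) = -2331.00, centroid at (55.50, 62.50).
ΣA = 19532.54 mm²
ΣAX̄ = (26400.00)(110.00) + (-4536.46)(155.00) + (-2331.00)(55.50) = 2071478.23 mm³
ΣAȲ = (26400.00)(60.00) + (-4536.46)(58.00) + (-2331.00)(62.50) = 1175197.83 mm³
X̄ = 2071478.23 / 19532.54 = 106.05 mm
Ȳ = 1175197.83 / 19532.54 = 60.17 mm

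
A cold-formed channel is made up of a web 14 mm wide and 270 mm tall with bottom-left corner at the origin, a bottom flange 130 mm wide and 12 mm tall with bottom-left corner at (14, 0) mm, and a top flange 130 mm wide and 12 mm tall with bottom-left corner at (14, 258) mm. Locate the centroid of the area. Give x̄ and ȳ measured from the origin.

x̄ = 39.56 mm, ȳ = 135.00 mm

Part | A | x̄ᵢ | ȳᵢ | A·x̄ᵢ | A·ȳᵢ
web | 3780.00 | 7.00 | 135.00 | 26460.00 | 510300.00
bottom flange | 1560.00 | 79.00 | 6.00 | 123240.00 | 9360.00
top flange | 1560.00 | 79.00 | 264.00 | 123240.00 | 411840.00
Σ | 6900.00 |  |  | 272940.00 | 931500.00
x̄ = 272940.00 / 6900.00 = 39.56 mm
ȳ = 931500.00 / 6900.00 = 135.00 mm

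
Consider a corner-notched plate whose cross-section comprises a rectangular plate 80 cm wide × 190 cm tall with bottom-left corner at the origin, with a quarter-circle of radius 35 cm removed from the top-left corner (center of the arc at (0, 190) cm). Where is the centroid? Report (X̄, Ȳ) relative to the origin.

X̄ = 41.70 cm, Ȳ = 89.58 cm

plate: A = 80 × 190 = 15200.00, centroid at (40.00, 95.00).
removed quarter-circle: A = −¼π·35² = -962.11, centroid at (14.85, 175.15).
ΣA = 14237.89 cm²
ΣAX̄ = (15200.00)(40.00) + (-962.11)(14.85) = 593708.33 cm³
ΣAȲ = (15200.00)(95.00) + (-962.11)(175.15) = 1275490.24 cm³
X̄ = 593708.33 / 14237.89 = 41.70 cm
Ȳ = 1275490.24 / 14237.89 = 89.58 cm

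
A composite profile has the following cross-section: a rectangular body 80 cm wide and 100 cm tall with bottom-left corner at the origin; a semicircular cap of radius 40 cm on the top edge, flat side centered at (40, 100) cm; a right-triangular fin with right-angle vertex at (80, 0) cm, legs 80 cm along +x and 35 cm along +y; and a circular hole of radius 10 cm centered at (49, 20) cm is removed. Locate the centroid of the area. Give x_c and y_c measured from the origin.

x_c = 47.80 cm, y_c = 60.70 cm

rectangular body: A = 80 × 100 = 8000.00, centroid at (40.00, 50.00).
semicircular top: A = ½π·40² = 2513.27, centroid at (40.00, 116.98).
triangular fin: A = ½·80·35 = 1400.00, centroid at (106.67, 11.67).
hole: A = −π·10² = -314.16, centroid at (49.00, 20.00).
ΣA = 11599.11 cm², ΣAx_c = 554470.49 cm³, ΣAy_c = 704044.23 cm³.
x_c = 554470.49/11599.11 = 47.80 cm; y_c = 704044.23/11599.11 = 60.70 cm.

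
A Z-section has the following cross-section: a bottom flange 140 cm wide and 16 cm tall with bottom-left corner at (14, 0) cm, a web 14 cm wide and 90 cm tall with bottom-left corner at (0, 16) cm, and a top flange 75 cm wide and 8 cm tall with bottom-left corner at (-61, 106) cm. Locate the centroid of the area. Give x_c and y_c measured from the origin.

bottom flange: A = 140 × 16 = 2240.00, centroid at (84.00, 8.00).
web: A = 14 × 90 = 1260.00, centroid at (7.00, 61.00).
top flange: A = 75 × 8 = 600.00, centroid at (-23.50, 110.00).
ΣA = 4100.00 cm²
ΣAx_c = (2240.00)(84.00) + (1260.00)(7.00) + (600.00)(-23.50) = 182880.00 cm³
ΣAy_c = (2240.00)(8.00) + (1260.00)(61.00) + (600.00)(110.00) = 160780.00 cm³
x_c = 182880.00 / 4100.00 = 44.60 cm
y_c = 160780.00 / 4100.00 = 39.21 cm

x_c = 44.60 cm, y_c = 39.21 cm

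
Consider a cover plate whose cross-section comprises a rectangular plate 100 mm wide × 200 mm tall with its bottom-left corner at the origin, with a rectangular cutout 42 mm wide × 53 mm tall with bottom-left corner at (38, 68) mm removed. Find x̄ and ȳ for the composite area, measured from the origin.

x̄ = 48.87 mm, ȳ = 100.69 mm

plate: A = 100 × 200 = 20000.00, centroid at (50.00, 100.00).
hole: A = −(42 × 53) = -2226.00, centroid at (59.00, 94.50).
ΣA = 17774.00 mm²
ΣAx̄ = (20000.00)(50.00) + (-2226.00)(59.00) = 868666.00 mm³
ΣAȳ = (20000.00)(100.00) + (-2226.00)(94.50) = 1789643.00 mm³
x̄ = 868666.00 / 17774.00 = 48.87 mm
ȳ = 1789643.00 / 17774.00 = 100.69 mm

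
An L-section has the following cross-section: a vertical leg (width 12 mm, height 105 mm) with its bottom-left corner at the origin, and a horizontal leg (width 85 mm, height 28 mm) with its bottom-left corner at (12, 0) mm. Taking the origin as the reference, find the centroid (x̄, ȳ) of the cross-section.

x̄ = 37.71 mm, ȳ = 27.33 mm

Part | A | x̄ᵢ | ȳᵢ | A·x̄ᵢ | A·ȳᵢ
vertical leg | 1260.00 | 6.00 | 52.50 | 7560.00 | 66150.00
horizontal leg | 2380.00 | 54.50 | 14.00 | 129710.00 | 33320.00
Σ | 3640.00 |  |  | 137270.00 | 99470.00
x̄ = 137270.00 / 3640.00 = 37.71 mm
ȳ = 99470.00 / 3640.00 = 27.33 mm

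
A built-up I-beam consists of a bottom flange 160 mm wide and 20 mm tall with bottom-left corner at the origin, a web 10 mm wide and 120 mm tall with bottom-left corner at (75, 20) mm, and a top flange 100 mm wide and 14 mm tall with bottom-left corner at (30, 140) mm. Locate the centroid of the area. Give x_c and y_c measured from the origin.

Part | A | x̄ᵢ | ȳᵢ | A·x̄ᵢ | A·ȳᵢ
bottom flange | 3200.00 | 80.00 | 10.00 | 256000.00 | 32000.00
web | 1200.00 | 80.00 | 80.00 | 96000.00 | 96000.00
top flange | 1400.00 | 80.00 | 147.00 | 112000.00 | 205800.00
Σ | 5800.00 |  |  | 464000.00 | 333800.00
x_c = 464000.00 / 5800.00 = 80.00 mm
y_c = 333800.00 / 5800.00 = 57.55 mm

x_c = 80.00 mm, y_c = 57.55 mm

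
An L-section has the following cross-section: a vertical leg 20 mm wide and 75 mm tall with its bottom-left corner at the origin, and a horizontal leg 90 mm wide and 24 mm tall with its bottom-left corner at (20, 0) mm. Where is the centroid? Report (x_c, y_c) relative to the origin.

x_c = 42.46 mm, y_c = 22.45 mm

vertical leg: A = 20 × 75 = 1500.00, centroid at (10.00, 37.50).
horizontal leg: A = 90 × 24 = 2160.00, centroid at (65.00, 12.00).
ΣA = 3660.00 mm², ΣAx_c = 155400.00 mm³, ΣAy_c = 82170.00 mm³.
x_c = 155400.00/3660.00 = 42.46 mm; y_c = 82170.00/3660.00 = 22.45 mm.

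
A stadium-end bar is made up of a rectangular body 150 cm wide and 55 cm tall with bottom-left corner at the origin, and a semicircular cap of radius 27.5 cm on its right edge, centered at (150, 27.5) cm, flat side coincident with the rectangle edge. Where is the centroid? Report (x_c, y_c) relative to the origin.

rectangular body: A = 150 × 55 = 8250.00, centroid at (75.00, 27.50).
semicircular end: A = ½π·27.5² = 1187.91, centroid at (161.67, 27.50).
ΣA = 9437.91 cm², ΣAx_c = 810801.79 cm³, ΣAy_c = 259542.65 cm³.
x_c = 810801.79/9437.91 = 85.91 cm; y_c = 259542.65/9437.91 = 27.50 cm.

x_c = 85.91 cm, y_c = 27.50 cm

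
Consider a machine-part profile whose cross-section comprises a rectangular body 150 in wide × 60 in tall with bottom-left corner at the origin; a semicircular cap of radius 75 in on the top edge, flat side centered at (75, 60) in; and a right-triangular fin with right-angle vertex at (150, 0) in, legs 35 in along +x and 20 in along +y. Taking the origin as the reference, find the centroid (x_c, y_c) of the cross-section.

x_c = 76.67 in, y_c = 59.59 in

rectangular body: A = 150 × 60 = 9000.00, centroid at (75.00, 30.00).
semicircular top: A = ½π·75² = 8835.73, centroid at (75.00, 91.83).
triangular fin: A = ½·35·20 = 350.00, centroid at (161.67, 6.67).
ΣA = 18185.73 in²
ΣAx_c = (9000.00)(75.00) + (8835.73)(75.00) + (350.00)(161.67) = 1394263.03 in³
ΣAy_c = (9000.00)(30.00) + (8835.73)(91.83) + (350.00)(6.67) = 1083727.09 in³
x_c = 1394263.03 / 18185.73 = 76.67 in
y_c = 1083727.09 / 18185.73 = 59.59 in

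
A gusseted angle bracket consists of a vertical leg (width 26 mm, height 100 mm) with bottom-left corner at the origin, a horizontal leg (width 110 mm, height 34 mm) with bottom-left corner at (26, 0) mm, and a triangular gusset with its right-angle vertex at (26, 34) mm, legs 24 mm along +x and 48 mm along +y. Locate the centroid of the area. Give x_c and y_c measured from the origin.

vertical leg: A = 26 × 100 = 2600.00, centroid at (13.00, 50.00).
horizontal leg: A = 110 × 34 = 3740.00, centroid at (81.00, 17.00).
gusset: A = ½·24·48 = 576.00, centroid at (34.00, 50.00).
ΣA = 6916.00 mm²
ΣAx_c = (2600.00)(13.00) + (3740.00)(81.00) + (576.00)(34.00) = 356324.00 mm³
ΣAy_c = (2600.00)(50.00) + (3740.00)(17.00) + (576.00)(50.00) = 222380.00 mm³
x_c = 356324.00 / 6916.00 = 51.52 mm
y_c = 222380.00 / 6916.00 = 32.15 mm

x_c = 51.52 mm, y_c = 32.15 mm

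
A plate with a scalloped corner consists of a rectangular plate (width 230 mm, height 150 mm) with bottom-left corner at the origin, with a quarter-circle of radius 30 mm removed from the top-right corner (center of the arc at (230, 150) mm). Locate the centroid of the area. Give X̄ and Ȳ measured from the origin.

Part | A | x̄ᵢ | ȳᵢ | A·x̄ᵢ | A·ȳᵢ
plate | 34500.00 | 115.00 | 75.00 | 3967500.00 | 2587500.00
removed quarter-circle | -706.86 | 217.27 | 137.27 | -153577.42 | -97028.75
Σ | 33793.14 |  |  | 3813922.58 | 2490471.25
X̄ = 3813922.58 / 33793.14 = 112.86 mm
Ȳ = 2490471.25 / 33793.14 = 73.70 mm

X̄ = 112.86 mm, Ȳ = 73.70 mm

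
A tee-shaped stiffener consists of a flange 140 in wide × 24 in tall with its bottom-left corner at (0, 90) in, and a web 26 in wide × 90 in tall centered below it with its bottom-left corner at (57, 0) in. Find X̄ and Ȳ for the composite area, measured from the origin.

web: A = 26 × 90 = 2340.00, centroid at (70.00, 45.00).
flange: A = 140 × 24 = 3360.00, centroid at (70.00, 102.00).
ΣA = 5700.00 in²
ΣAX̄ = (2340.00)(70.00) + (3360.00)(70.00) = 399000.00 in³
ΣAȲ = (2340.00)(45.00) + (3360.00)(102.00) = 448020.00 in³
X̄ = 399000.00 / 5700.00 = 70.00 in
Ȳ = 448020.00 / 5700.00 = 78.60 in

X̄ = 70.00 in, Ȳ = 78.60 in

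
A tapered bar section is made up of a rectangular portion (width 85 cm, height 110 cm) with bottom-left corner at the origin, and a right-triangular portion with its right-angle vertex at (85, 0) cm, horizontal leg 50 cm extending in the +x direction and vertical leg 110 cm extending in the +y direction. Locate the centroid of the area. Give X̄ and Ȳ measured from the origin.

rectangular portion: A = 85 × 110 = 9350.00, centroid at (42.50, 55.00).
triangular portion: A = ½·50·110 = 2750.00, centroid at (101.67, 36.67).
ΣA = 12100.00 cm², ΣAX̄ = 676958.33 cm³, ΣAȲ = 615083.33 cm³.
X̄ = 676958.33/12100.00 = 55.95 cm; Ȳ = 615083.33/12100.00 = 50.83 cm.

X̄ = 55.95 cm, Ȳ = 50.83 cm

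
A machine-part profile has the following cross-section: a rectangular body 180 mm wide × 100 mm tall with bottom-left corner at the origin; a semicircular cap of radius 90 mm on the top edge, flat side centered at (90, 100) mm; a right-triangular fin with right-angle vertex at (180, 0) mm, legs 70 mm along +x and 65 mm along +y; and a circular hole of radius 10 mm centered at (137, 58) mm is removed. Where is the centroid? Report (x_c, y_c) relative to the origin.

x_c = 97.44 mm, y_c = 82.28 mm

rectangular body: A = 180 × 100 = 18000.00, centroid at (90.00, 50.00).
semicircular top: A = ½π·90² = 12723.45, centroid at (90.00, 138.20).
triangular fin: A = ½·70·65 = 2275.00, centroid at (203.33, 21.67).
hole: A = −π·10² = -314.16, centroid at (137.00, 58.00).
ΣA = 32684.29 mm², ΣAx_c = 3184654.04 mm³, ΣAy_c = 2689415.45 mm³.
x_c = 3184654.04/32684.29 = 97.44 mm; y_c = 2689415.45/32684.29 = 82.28 mm.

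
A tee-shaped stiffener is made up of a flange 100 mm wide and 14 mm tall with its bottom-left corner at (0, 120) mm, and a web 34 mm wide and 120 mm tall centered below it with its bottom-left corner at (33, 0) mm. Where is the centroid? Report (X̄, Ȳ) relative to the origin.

web: A = 34 × 120 = 4080.00, centroid at (50.00, 60.00).
flange: A = 100 × 14 = 1400.00, centroid at (50.00, 127.00).
ΣA = 5480.00 mm²
ΣAX̄ = (4080.00)(50.00) + (1400.00)(50.00) = 274000.00 mm³
ΣAȲ = (4080.00)(60.00) + (1400.00)(127.00) = 422600.00 mm³
X̄ = 274000.00 / 5480.00 = 50.00 mm
Ȳ = 422600.00 / 5480.00 = 77.12 mm

X̄ = 50.00 mm, Ȳ = 77.12 mm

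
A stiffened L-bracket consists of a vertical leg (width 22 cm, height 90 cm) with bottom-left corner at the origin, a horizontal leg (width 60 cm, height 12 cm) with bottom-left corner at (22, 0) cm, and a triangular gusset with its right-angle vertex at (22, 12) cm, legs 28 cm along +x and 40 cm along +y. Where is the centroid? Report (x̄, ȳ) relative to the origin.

vertical leg: A = 22 × 90 = 1980.00, centroid at (11.00, 45.00).
horizontal leg: A = 60 × 12 = 720.00, centroid at (52.00, 6.00).
gusset: A = ½·28·40 = 560.00, centroid at (31.33, 25.33).
ΣA = 3260.00 cm²
ΣAx̄ = (1980.00)(11.00) + (720.00)(52.00) + (560.00)(31.33) = 76766.67 cm³
ΣAȳ = (1980.00)(45.00) + (720.00)(6.00) + (560.00)(25.33) = 107606.67 cm³
x̄ = 76766.67 / 3260.00 = 23.55 cm
ȳ = 107606.67 / 3260.00 = 33.01 cm

x̄ = 23.55 cm, ȳ = 33.01 cm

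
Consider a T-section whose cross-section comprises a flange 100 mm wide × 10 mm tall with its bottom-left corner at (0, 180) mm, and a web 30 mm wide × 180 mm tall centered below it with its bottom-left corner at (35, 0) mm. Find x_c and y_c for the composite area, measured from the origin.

x_c = 50.00 mm, y_c = 104.84 mm

web: A = 30 × 180 = 5400.00, centroid at (50.00, 90.00).
flange: A = 100 × 10 = 1000.00, centroid at (50.00, 185.00).
ΣA = 6400.00 mm²
ΣAx_c = (5400.00)(50.00) + (1000.00)(50.00) = 320000.00 mm³
ΣAy_c = (5400.00)(90.00) + (1000.00)(185.00) = 671000.00 mm³
x_c = 320000.00 / 6400.00 = 50.00 mm
y_c = 671000.00 / 6400.00 = 104.84 mm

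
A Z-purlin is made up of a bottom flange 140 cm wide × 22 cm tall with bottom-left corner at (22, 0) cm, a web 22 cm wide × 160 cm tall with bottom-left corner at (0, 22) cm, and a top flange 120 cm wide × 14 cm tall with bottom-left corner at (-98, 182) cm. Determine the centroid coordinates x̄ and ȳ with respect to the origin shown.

x̄ = 31.19 cm, ȳ = 85.80 cm

bottom flange: A = 140 × 22 = 3080.00, centroid at (92.00, 11.00).
web: A = 22 × 160 = 3520.00, centroid at (11.00, 102.00).
top flange: A = 120 × 14 = 1680.00, centroid at (-38.00, 189.00).
ΣA = 8280.00 cm²
ΣAx̄ = (3080.00)(92.00) + (3520.00)(11.00) + (1680.00)(-38.00) = 258240.00 cm³
ΣAȳ = (3080.00)(11.00) + (3520.00)(102.00) + (1680.00)(189.00) = 710440.00 cm³
x̄ = 258240.00 / 8280.00 = 31.19 cm
ȳ = 710440.00 / 8280.00 = 85.80 cm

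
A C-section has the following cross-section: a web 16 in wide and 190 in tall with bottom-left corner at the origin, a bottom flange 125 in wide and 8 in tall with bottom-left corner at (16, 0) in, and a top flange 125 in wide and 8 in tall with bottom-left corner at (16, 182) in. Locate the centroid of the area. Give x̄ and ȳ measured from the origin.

x̄ = 35.98 in, ȳ = 95.00 in

web: A = 16 × 190 = 3040.00, centroid at (8.00, 95.00).
bottom flange: A = 125 × 8 = 1000.00, centroid at (78.50, 4.00).
top flange: A = 125 × 8 = 1000.00, centroid at (78.50, 186.00).
ΣA = 5040.00 in²
ΣAx̄ = (3040.00)(8.00) + (1000.00)(78.50) + (1000.00)(78.50) = 181320.00 in³
ΣAȳ = (3040.00)(95.00) + (1000.00)(4.00) + (1000.00)(186.00) = 478800.00 in³
x̄ = 181320.00 / 5040.00 = 35.98 in
ȳ = 478800.00 / 5040.00 = 95.00 in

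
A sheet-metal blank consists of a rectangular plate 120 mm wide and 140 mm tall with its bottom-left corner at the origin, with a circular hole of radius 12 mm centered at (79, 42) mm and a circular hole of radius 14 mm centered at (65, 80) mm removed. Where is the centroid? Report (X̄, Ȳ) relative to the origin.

Part | A | x̄ᵢ | ȳᵢ | A·x̄ᵢ | A·ȳᵢ
plate | 16800.00 | 60.00 | 70.00 | 1008000.00 | 1176000.00
hole 1 | -452.39 | 79.00 | 42.00 | -35738.76 | -19000.35
hole 2 | -615.75 | 65.00 | 80.00 | -40023.89 | -49260.17
Σ | 15731.86 |  |  | 932237.35 | 1107739.47
X̄ = 932237.35 / 15731.86 = 59.26 mm
Ȳ = 1107739.47 / 15731.86 = 70.41 mm

X̄ = 59.26 mm, Ȳ = 70.41 mm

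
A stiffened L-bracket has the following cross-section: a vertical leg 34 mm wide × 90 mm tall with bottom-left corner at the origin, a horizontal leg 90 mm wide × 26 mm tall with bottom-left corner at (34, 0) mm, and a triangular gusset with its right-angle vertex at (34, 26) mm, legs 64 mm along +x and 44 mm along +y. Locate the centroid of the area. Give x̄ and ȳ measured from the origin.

vertical leg: A = 34 × 90 = 3060.00, centroid at (17.00, 45.00).
horizontal leg: A = 90 × 26 = 2340.00, centroid at (79.00, 13.00).
gusset: A = ½·64·44 = 1408.00, centroid at (55.33, 40.67).
ΣA = 6808.00 mm², ΣAx̄ = 314789.33 mm³, ΣAȳ = 225378.67 mm³.
x̄ = 314789.33/6808.00 = 46.24 mm; ȳ = 225378.67/6808.00 = 33.10 mm.

x̄ = 46.24 mm, ȳ = 33.10 mm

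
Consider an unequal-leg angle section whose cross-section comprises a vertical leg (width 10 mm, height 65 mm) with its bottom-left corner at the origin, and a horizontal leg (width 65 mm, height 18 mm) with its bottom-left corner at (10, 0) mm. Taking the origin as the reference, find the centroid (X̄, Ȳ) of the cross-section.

vertical leg: A = 10 × 65 = 650.00, centroid at (5.00, 32.50).
horizontal leg: A = 65 × 18 = 1170.00, centroid at (42.50, 9.00).
ΣA = 1820.00 mm², ΣAX̄ = 52975.00 mm³, ΣAȲ = 31655.00 mm³.
X̄ = 52975.00/1820.00 = 29.11 mm; Ȳ = 31655.00/1820.00 = 17.39 mm.

X̄ = 29.11 mm, Ȳ = 17.39 mm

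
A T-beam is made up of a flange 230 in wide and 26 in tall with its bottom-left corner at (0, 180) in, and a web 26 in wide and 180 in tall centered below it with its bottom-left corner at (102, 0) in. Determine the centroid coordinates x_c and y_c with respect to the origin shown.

web: A = 26 × 180 = 4680.00, centroid at (115.00, 90.00).
flange: A = 230 × 26 = 5980.00, centroid at (115.00, 193.00).
ΣA = 10660.00 in², ΣAx_c = 1225900.00 in³, ΣAy_c = 1575340.00 in³.
x_c = 1225900.00/10660.00 = 115.00 in; y_c = 1575340.00/10660.00 = 147.78 in.

x_c = 115.00 in, y_c = 147.78 in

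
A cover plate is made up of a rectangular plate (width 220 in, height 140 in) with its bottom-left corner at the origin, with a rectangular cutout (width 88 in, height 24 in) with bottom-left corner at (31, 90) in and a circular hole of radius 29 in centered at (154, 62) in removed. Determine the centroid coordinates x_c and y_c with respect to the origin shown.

x_c = 108.37 in, y_c = 68.22 in

Part | A | x̄ᵢ | ȳᵢ | A·x̄ᵢ | A·ȳᵢ
plate | 30800.00 | 110.00 | 70.00 | 3388000.00 | 2156000.00
hole 1 | -2112.00 | 75.00 | 102.00 | -158400.00 | -215424.00
hole 2 | -2642.08 | 154.00 | 62.00 | -406880.23 | -163808.92
Σ | 26045.92 |  |  | 2822719.77 | 1776767.08
x_c = 2822719.77 / 26045.92 = 108.37 in
y_c = 1776767.08 / 26045.92 = 68.22 in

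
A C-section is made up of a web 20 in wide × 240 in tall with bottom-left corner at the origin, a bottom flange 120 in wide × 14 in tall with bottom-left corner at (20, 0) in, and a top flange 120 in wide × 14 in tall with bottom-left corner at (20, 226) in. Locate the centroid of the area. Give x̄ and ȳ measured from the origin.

web: A = 20 × 240 = 4800.00, centroid at (10.00, 120.00).
bottom flange: A = 120 × 14 = 1680.00, centroid at (80.00, 7.00).
top flange: A = 120 × 14 = 1680.00, centroid at (80.00, 233.00).
ΣA = 8160.00 in², ΣAx̄ = 316800.00 in³, ΣAȳ = 979200.00 in³.
x̄ = 316800.00/8160.00 = 38.82 in; ȳ = 979200.00/8160.00 = 120.00 in.

x̄ = 38.82 in, ȳ = 120.00 in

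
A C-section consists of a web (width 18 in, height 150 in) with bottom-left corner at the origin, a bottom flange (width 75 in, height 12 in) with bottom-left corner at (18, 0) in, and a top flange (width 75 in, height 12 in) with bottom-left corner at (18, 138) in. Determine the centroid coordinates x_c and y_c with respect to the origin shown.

web: A = 18 × 150 = 2700.00, centroid at (9.00, 75.00).
bottom flange: A = 75 × 12 = 900.00, centroid at (55.50, 6.00).
top flange: A = 75 × 12 = 900.00, centroid at (55.50, 144.00).
ΣA = 4500.00 in²
ΣAx_c = (2700.00)(9.00) + (900.00)(55.50) + (900.00)(55.50) = 124200.00 in³
ΣAy_c = (2700.00)(75.00) + (900.00)(6.00) + (900.00)(144.00) = 337500.00 in³
x_c = 124200.00 / 4500.00 = 27.60 in
y_c = 337500.00 / 4500.00 = 75.00 in

x_c = 27.60 in, y_c = 75.00 in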